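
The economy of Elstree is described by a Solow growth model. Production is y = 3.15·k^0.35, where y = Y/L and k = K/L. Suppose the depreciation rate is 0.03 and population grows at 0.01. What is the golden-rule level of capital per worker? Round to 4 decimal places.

k_gold ≈ 164.3898

Capital per worker breaks even when investment replaces (n + δ)·k; here n + δ = 0.04.
Golden rule sets MPK = n+δ: 0.35·3.15·k^(0.35−1) = 0.04, so k_gold = (0.35·3.15/0.04)^(1/0.65) ≈ 164.3898.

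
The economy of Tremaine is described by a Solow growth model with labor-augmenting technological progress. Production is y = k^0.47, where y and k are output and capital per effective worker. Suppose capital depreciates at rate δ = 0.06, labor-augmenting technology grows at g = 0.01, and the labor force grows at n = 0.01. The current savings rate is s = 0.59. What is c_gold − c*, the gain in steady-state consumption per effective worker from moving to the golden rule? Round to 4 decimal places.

The effective depreciation rate is n + g + δ = 0.01 + 0.01 + 0.06 = 0.08.
Current steady state (s = 0.59): k* = (0.59/0.08)^(1/0.53) ≈ 43.3797, y* = 43.3797^0.47 ≈ 5.8820, c* = (1−0.59)·5.8820 ≈ 2.4116.
Setting f'(k) = n+g+δ gives 0.47·k^(0.47−1) = 0.08, hence k_gold = (0.47/0.08)^(1/0.53) ≈ 28.2461.
y_gold = 28.2461^0.47 ≈ 4.8078, c_gold = y_gold − 0.08·k_gold ≈ 2.5482.
Gain: Δc = 2.5482 − 2.4116 ≈ 0.1365.

Δc ≈ 0.1365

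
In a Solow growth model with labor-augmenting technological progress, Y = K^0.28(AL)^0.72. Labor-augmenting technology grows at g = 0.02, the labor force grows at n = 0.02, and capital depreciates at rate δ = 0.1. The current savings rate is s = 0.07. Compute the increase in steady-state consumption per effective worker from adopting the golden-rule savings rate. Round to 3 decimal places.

The effective depreciation rate is n + g + δ = 0.02 + 0.02 + 0.1 = 0.14.
Current steady state (s = 0.07): k* = (0.07/0.14)^(1/0.72) ≈ 0.3819, y* = 0.3819^0.28 ≈ 0.7637, c* = (1−0.07)·0.7637 ≈ 0.7103.
Golden rule sets MPK = n+g+δ: 0.28·k^(0.28−1) = 0.14, so k_gold = (0.28/0.14)^(1/0.72) ≈ 2.6188.
y_gold = 2.6188^0.28 ≈ 1.3094, c_gold = y_gold − 0.14·k_gold ≈ 0.9428.
Gain: Δc = 0.9428 − 0.7103 ≈ 0.2325.

Δc ≈ 0.232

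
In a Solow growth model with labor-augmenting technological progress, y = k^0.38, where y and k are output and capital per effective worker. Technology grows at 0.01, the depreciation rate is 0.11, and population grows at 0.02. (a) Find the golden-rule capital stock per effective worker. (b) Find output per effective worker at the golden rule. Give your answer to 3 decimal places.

n + g + δ = 0.02 + 0.01 + 0.11 = 0.14.
Setting f'(k) = n+g+δ gives 0.38·k^(0.38−1) = 0.14, hence k_gold = (0.38/0.14)^(1/0.62) ≈ 5.0055.
y_gold = 5.0055^0.38 ≈ 1.8441.

(a) k_gold ≈ 5.005; (b) y_gold ≈ 1.844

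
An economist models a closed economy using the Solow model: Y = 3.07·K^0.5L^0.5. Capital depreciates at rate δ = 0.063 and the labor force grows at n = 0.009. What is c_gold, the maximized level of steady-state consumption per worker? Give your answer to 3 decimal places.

n + δ = 0.009 + 0.063 = 0.072.
Maximizing c = f(k) − (n+δ)·k gives f'(k) = n+δ, i.e. 0.5·3.07·k^(0.5−1) = 0.072, so k_gold = (0.5·3.07/0.072)^(1/0.5) ≈ 454.5187.
y_gold = 3.07·454.5187^0.5 ≈ 65.4507.
c_gold = y_gold − (n+δ)·k_gold = 65.4507 − 0.072·454.5187 ≈ 32.7253.

c_gold ≈ 32.725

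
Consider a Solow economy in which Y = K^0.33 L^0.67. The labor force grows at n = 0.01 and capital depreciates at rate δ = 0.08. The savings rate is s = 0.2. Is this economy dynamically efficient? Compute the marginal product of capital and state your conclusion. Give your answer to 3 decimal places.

Capital per worker breaks even when investment replaces (n + δ)·k; here n + δ = 0.09.
Steady-state k*: s·k^0.33 = 0.09·k gives k* = (0.2/0.09)^(1/0.67) ≈ 3.2930.
MPK = 0.33·3.2930^(-0.67) ≈ 0.1485.
MPK > n+δ = 0.09, so the economy is dynamically efficient (under-saving).

dynamically efficient; MPK ≈ 0.148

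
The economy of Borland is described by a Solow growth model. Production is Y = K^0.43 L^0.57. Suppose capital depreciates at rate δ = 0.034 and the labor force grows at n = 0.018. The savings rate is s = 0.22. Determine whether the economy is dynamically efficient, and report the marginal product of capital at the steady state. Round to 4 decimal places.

Break-even investment rate: n + δ = 0.018 + 0.034 = 0.052.
Steady-state k*: s·k^0.43 = 0.052·k gives k* = (0.22/0.052)^(1/0.57) ≈ 12.5598.
MPK = 0.43·12.5598^(-0.57) ≈ 0.1016.
MPK > n+δ = 0.052, so the economy is dynamically efficient (under-saving).

dynamically efficient; MPK ≈ 0.1016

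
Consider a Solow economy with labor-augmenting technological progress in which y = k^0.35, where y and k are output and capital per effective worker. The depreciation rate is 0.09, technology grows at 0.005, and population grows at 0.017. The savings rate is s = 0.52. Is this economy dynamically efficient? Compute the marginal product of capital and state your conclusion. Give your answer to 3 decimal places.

dynamically inefficient; MPK ≈ 0.075

Capital per effective worker breaks even when investment replaces (n + g + δ)·k; here n + g + δ = 0.112.
Steady-state k*: s·k^0.35 = 0.112·k gives k* = (0.52/0.112)^(1/0.65) ≈ 10.6126.
MPK = 0.35·10.6126^(-0.65) ≈ 0.0754.
MPK < n+g+δ = 0.112, so the economy is dynamically inefficient (over-saving).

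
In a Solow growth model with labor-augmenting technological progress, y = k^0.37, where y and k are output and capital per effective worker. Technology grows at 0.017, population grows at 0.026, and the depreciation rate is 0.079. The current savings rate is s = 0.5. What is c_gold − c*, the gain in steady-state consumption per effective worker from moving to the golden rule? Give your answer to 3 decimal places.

The effective depreciation rate is n + g + δ = 0.026 + 0.017 + 0.079 = 0.122.
Current steady state (s = 0.5): k* = (0.5/0.122)^(1/0.63) ≈ 9.3842, y* = 9.3842^0.37 ≈ 2.2897, c* = (1−0.5)·2.2897 ≈ 1.1449.
Golden rule sets MPK = n+g+δ: 0.37·k^(0.37−1) = 0.122, so k_gold = (0.37/0.122)^(1/0.63) ≈ 5.8187.
y_gold = 5.8187^0.37 ≈ 1.9186, c_gold = y_gold − 0.122·k_gold ≈ 1.2087.
Gain: Δc = 1.2087 − 1.1449 ≈ 0.0639.

Δc ≈ 0.064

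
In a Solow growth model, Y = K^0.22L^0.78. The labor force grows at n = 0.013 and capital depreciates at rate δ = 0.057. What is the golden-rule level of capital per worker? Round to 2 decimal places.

n + δ = 0.013 + 0.057 = 0.07.
Golden rule sets MPK = n+δ: 0.22·k^(0.22−1) = 0.07, so k_gold = (0.22/0.07)^(1/0.78) ≈ 4.3411.

k_gold ≈ 4.34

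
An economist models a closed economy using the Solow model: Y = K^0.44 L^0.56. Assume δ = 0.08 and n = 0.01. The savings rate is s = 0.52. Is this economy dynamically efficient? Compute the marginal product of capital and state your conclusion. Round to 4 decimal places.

Capital per worker breaks even when investment replaces (n + δ)·k; here n + δ = 0.09.
Steady-state k*: s·k^0.44 = 0.09·k gives k* = (0.52/0.09)^(1/0.56) ≈ 22.9238.
MPK = 0.44·22.9238^(-0.56) ≈ 0.0762.
MPK < n+δ = 0.09, so the economy is dynamically inefficient (over-saving).

dynamically inefficient; MPK ≈ 0.0762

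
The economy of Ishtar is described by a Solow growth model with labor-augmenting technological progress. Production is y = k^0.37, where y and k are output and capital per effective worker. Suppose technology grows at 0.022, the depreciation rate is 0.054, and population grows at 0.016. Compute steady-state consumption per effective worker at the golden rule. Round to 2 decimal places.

c_gold ≈ 1.43

n + g + δ = 0.016 + 0.022 + 0.054 = 0.092.
Golden rule sets MPK = n+g+δ: 0.37·k^(0.37−1) = 0.092, so k_gold = (0.37/0.092)^(1/0.63) ≈ 9.1072.
y_gold = 9.1072^0.37 ≈ 2.2645.
c_gold = y_gold − (n+g+δ)·k_gold = 2.2645 − 0.092·9.1072 ≈ 1.4266.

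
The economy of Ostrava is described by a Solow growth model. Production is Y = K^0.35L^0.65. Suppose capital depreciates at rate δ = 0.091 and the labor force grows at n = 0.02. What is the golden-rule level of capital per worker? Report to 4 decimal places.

k_gold ≈ 5.8519

Break-even investment rate: n + δ = 0.02 + 0.091 = 0.111.
Golden rule sets MPK = n+δ: 0.35·k^(0.35−1) = 0.111, so k_gold = (0.35/0.111)^(1/0.65) ≈ 5.8519.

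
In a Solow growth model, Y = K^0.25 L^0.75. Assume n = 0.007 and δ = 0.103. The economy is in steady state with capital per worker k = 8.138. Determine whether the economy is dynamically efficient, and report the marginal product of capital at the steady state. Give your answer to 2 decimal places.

dynamically inefficient; MPK ≈ 0.05

n + δ = 0.007 + 0.103 = 0.11.
MPK = 0.25·k^(0.25−1) = 0.25·8.138^(-0.75) ≈ 0.0519.
MPK < 0.11, so the economy is dynamically inefficient (over-saving).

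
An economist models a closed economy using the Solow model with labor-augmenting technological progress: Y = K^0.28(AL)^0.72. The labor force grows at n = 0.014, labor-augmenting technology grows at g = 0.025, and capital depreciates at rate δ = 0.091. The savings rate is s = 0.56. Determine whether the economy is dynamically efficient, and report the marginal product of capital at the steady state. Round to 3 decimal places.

dynamically inefficient; MPK ≈ 0.065

Capital per effective worker breaks even when investment replaces (n + g + δ)·k; here n + g + δ = 0.13.
Steady-state k*: s·k^0.28 = 0.13·k gives k* = (0.56/0.13)^(1/0.72) ≈ 7.6014.
MPK = 0.28·7.6014^(-0.72) ≈ 0.0650.
MPK < n+g+δ = 0.13, so the economy is dynamically inefficient (over-saving).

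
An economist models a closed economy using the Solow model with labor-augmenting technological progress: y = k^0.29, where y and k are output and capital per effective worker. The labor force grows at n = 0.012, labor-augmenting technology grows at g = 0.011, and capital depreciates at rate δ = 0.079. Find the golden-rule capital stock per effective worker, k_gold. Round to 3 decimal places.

Break-even investment rate: n + g + δ = 0.012 + 0.011 + 0.079 = 0.102.
Maximizing c = f(k) − (n+g+δ)·k gives f'(k) = n+g+δ, i.e. 0.29·k^(0.29−1) = 0.102, so k_gold = (0.29/0.102)^(1/0.71) ≈ 4.3566.

k_gold ≈ 4.357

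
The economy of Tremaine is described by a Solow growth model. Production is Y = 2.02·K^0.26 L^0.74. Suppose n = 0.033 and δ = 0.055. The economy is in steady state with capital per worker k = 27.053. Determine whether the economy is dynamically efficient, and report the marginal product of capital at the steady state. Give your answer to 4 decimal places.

dynamically inefficient; MPK ≈ 0.0458

Capital per worker breaks even when investment replaces (n + δ)·k; here n + δ = 0.088.
MPK = 0.26·2.02·k^(0.26−1) = 0.26·2.02·27.053^(-0.74) ≈ 0.0458.
MPK < 0.088, so the economy is dynamically inefficient (over-saving).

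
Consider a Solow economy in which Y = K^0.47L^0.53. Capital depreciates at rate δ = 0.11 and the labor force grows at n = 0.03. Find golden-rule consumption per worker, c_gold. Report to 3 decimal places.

n + δ = 0.03 + 0.11 = 0.14.
At the golden rule the marginal product of capital equals n+δ: 0.47·k^(0.47−1) = 0.14. Solving, k_gold = (0.47/0.14)^(1/0.53) ≈ 9.8264.
y_gold = 9.8264^0.47 ≈ 2.9270.
c_gold = y_gold − (n+δ)·k_gold = 2.9270 − 0.14·9.8264 ≈ 1.5513.

c_gold ≈ 1.551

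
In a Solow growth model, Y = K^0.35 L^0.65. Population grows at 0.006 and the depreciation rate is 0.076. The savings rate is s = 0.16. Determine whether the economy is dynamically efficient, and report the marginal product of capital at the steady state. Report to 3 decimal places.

dynamically efficient; MPK ≈ 0.179

n + δ = 0.006 + 0.076 = 0.082.
Steady-state k*: s·k^0.35 = 0.082·k gives k* = (0.16/0.082)^(1/0.65) ≈ 2.7966.
MPK = 0.35·2.7966^(-0.65) ≈ 0.1794.
MPK > n+δ = 0.082, so the economy is dynamically efficient (under-saving).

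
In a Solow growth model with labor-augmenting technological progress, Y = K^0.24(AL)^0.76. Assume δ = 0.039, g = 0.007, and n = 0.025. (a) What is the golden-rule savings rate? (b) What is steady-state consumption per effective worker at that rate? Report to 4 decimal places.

(a) s_gold = 0.2400; (b) c_gold ≈ 1.1165

Break-even investment rate: n + g + δ = 0.025 + 0.007 + 0.039 = 0.071.
For Cobb-Douglas, s_gold equals capital's share: s_gold = 0.24.
Maximizing c = f(k) − (n+g+δ)·k gives f'(k) = n+g+δ, i.e. 0.24·k^(0.24−1) = 0.071, so k_gold = (0.24/0.071)^(1/0.76) ≈ 4.9658.
y_gold = 4.9658^0.24 ≈ 1.4691; c_gold = (1−0.24)·y_gold ≈ 1.1165.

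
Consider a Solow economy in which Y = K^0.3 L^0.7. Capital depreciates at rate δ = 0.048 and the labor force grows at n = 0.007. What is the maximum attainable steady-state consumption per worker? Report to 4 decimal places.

The effective depreciation rate is n + δ = 0.007 + 0.048 = 0.055.
Maximizing c = f(k) − (n+δ)·k gives f'(k) = n+δ, i.e. 0.3·k^(0.3−1) = 0.055, so k_gold = (0.3/0.055)^(1/0.7) ≈ 11.2853.
y_gold = 11.2853^0.3 ≈ 2.0690.
c_gold = y_gold − (n+δ)·k_gold = 2.0690 − 0.055·11.2853 ≈ 1.4483.

c_gold ≈ 1.4483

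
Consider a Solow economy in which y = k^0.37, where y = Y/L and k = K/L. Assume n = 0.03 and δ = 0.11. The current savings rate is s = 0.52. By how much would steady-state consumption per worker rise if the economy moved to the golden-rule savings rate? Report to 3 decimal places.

Capital per worker breaks even when investment replaces (n + δ)·k; here n + δ = 0.14.
Current steady state (s = 0.52): k* = (0.52/0.14)^(1/0.63) ≈ 8.0272, y* = 8.0272^0.37 ≈ 2.1612, c* = (1−0.52)·2.1612 ≈ 1.0374.
At the golden rule the marginal product of capital equals n+δ: 0.37·k^(0.37−1) = 0.14. Solving, k_gold = (0.37/0.14)^(1/0.63) ≈ 4.6769.
y_gold = 4.6769^0.37 ≈ 1.7696, c_gold = y_gold − 0.14·k_gold ≈ 1.1149.
Gain: Δc = 1.1149 − 1.0374 ≈ 0.0775.

Δc ≈ 0.078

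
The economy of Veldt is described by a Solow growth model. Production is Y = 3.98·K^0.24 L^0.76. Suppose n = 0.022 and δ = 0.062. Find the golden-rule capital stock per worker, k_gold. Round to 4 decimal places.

k_gold ≈ 24.5036

n + δ = 0.022 + 0.062 = 0.084.
At the golden rule the marginal product of capital equals n+δ: 0.24·3.98·k^(0.24−1) = 0.084. Solving, k_gold = (0.24·3.98/0.084)^(1/0.76) ≈ 24.5036.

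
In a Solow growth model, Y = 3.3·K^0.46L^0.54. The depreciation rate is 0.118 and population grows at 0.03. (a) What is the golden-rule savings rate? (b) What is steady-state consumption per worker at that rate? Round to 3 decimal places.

Capital per worker breaks even when investment replaces (n + δ)·k; here n + δ = 0.148.
For Cobb-Douglas, s_gold equals capital's share: s_gold = 0.46.
At the golden rule the marginal product of capital equals n+δ: 0.46·3.3·k^(0.46−1) = 0.148. Solving, k_gold = (0.46·3.3/0.148)^(1/0.54) ≈ 74.5145.
y_gold = 3.3·74.5145^0.46 ≈ 23.9742; c_gold = (1−0.46)·y_gold ≈ 12.9461.

(a) s_gold = 0.460; (b) c_gold ≈ 12.946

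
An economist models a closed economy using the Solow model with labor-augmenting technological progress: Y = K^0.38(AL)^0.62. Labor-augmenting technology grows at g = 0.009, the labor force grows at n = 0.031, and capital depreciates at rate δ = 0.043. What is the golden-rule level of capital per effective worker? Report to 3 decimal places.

k_gold ≈ 11.632

n + g + δ = 0.031 + 0.009 + 0.043 = 0.083.
Setting f'(k) = n+g+δ gives 0.38·k^(0.38−1) = 0.083, hence k_gold = (0.38/0.083)^(1/0.62) ≈ 11.6320.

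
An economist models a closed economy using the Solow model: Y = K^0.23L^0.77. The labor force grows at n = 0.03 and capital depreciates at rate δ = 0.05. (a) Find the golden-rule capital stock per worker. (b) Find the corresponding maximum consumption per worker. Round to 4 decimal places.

(a) k_gold ≈ 3.9412; (b) c_gold ≈ 1.0556

Break-even investment rate: n + δ = 0.03 + 0.05 = 0.08.
Maximizing c = f(k) − (n+δ)·k gives f'(k) = n+δ, i.e. 0.23·k^(0.23−1) = 0.08, so k_gold = (0.23/0.08)^(1/0.77) ≈ 3.9412.
y_gold = 3.9412^0.23 ≈ 1.3709; c_gold = y_gold − 0.08·k_gold ≈ 1.0556.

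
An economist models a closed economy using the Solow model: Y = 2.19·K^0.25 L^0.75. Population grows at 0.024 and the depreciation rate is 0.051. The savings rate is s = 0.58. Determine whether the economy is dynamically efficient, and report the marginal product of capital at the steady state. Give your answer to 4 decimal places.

Break-even investment rate: n + δ = 0.024 + 0.051 = 0.075.
Steady-state k*: s·A·k^0.25 = 0.075·k gives k* = (0.58·2.19/0.075)^(1/0.75) ≈ 43.4925.
MPK = 0.25·2.19·43.4925^(-0.75) ≈ 0.0323.
MPK < n+δ = 0.075, so the economy is dynamically inefficient (over-saving).

dynamically inefficient; MPK ≈ 0.0323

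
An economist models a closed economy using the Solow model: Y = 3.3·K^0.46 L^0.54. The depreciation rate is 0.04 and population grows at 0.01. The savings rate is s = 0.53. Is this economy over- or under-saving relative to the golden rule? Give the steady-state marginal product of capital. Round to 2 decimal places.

over-saving; MPK ≈ 0.04

The effective depreciation rate is n + δ = 0.01 + 0.04 = 0.05.
Steady-state k*: s·A·k^0.46 = 0.05·k gives k* = (0.53·3.3/0.05)^(1/0.54) ≈ 722.6459.
MPK = 0.46·3.3·722.6459^(-0.54) ≈ 0.0434.
MPK < n+δ = 0.05, so the economy is dynamically inefficient (over-saving).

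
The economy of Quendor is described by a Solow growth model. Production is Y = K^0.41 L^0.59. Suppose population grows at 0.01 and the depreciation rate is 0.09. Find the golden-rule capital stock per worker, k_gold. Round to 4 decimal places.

n + δ = 0.01 + 0.09 = 0.1.
At the golden rule the marginal product of capital equals n+δ: 0.41·k^(0.41−1) = 0.1. Solving, k_gold = (0.41/0.1)^(1/0.59) ≈ 10.9299.

k_gold ≈ 10.9299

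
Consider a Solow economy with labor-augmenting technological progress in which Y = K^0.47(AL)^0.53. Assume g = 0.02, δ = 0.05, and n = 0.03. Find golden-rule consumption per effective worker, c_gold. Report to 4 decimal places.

Break-even investment rate: n + g + δ = 0.03 + 0.02 + 0.05 = 0.1.
Golden rule sets MPK = n+g+δ: 0.47·k^(0.47−1) = 0.1, so k_gold = (0.47/0.1)^(1/0.53) ≈ 18.5400.
y_gold = 18.5400^0.47 ≈ 3.9447.
c_gold = y_gold − (n+g+δ)·k_gold = 3.9447 − 0.1·18.5400 ≈ 2.0907.

c_gold ≈ 2.0907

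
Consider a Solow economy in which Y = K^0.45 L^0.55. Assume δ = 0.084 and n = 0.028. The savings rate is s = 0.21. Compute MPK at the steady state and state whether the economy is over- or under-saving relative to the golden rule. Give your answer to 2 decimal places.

Break-even investment rate: n + δ = 0.028 + 0.084 = 0.112.
Steady-state k*: s·k^0.45 = 0.112·k gives k* = (0.21/0.112)^(1/0.55) ≈ 3.1359.
MPK = 0.45·3.1359^(-0.55) ≈ 0.2400.
MPK > n+δ = 0.112, so the economy is dynamically efficient (under-saving).

under-saving; MPK ≈ 0.24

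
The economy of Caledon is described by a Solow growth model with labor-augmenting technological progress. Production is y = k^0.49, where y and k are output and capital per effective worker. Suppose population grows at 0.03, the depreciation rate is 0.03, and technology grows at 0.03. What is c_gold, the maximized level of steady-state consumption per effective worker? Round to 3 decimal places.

Capital per effective worker breaks even when investment replaces (n + g + δ)·k; here n + g + δ = 0.09.
At the golden rule the marginal product of capital equals n+g+δ: 0.49·k^(0.49−1) = 0.09. Solving, k_gold = (0.49/0.09)^(1/0.51) ≈ 27.7362.
y_gold = 27.7362^0.49 ≈ 5.0944.
c_gold = y_gold − (n+g+δ)·k_gold = 5.0944 − 0.09·27.7362 ≈ 2.5981.

c_gold ≈ 2.598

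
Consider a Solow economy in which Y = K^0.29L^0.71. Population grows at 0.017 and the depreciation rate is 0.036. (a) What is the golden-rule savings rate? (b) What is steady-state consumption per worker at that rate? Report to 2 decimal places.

n + δ = 0.017 + 0.036 = 0.053.
For Cobb-Douglas, s_gold equals capital's share: s_gold = 0.29.
Setting f'(k) = n+δ gives 0.29·k^(0.29−1) = 0.053, hence k_gold = (0.29/0.053)^(1/0.71) ≈ 10.9549.
y_gold = 10.9549^0.29 ≈ 2.0021; c_gold = (1−0.29)·y_gold ≈ 1.4215.

(a) s_gold = 0.29; (b) c_gold ≈ 1.42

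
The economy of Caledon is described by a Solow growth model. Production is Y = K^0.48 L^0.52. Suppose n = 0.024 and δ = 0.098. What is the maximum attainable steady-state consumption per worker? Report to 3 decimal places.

c_gold ≈ 1.841

The effective depreciation rate is n + δ = 0.024 + 0.098 = 0.122.
Golden rule sets MPK = n+δ: 0.48·k^(0.48−1) = 0.122, so k_gold = (0.48/0.122)^(1/0.52) ≈ 13.9317.
y_gold = 13.9317^0.48 ≈ 3.5410.
c_gold = y_gold − (n+δ)·k_gold = 3.5410 − 0.122·13.9317 ≈ 1.8413.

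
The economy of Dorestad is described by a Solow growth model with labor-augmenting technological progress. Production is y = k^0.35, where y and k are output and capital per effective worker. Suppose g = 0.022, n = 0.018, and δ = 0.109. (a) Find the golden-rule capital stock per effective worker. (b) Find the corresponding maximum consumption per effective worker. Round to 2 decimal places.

Break-even investment rate: n + g + δ = 0.018 + 0.022 + 0.109 = 0.149.
At the golden rule the marginal product of capital equals n+g+δ: 0.35·k^(0.35−1) = 0.149. Solving, k_gold = (0.35/0.149)^(1/0.65) ≈ 3.7204.
y_gold = 3.7204^0.35 ≈ 1.5838; c_gold = y_gold − 0.149·k_gold ≈ 1.0295.

(a) k_gold ≈ 3.72; (b) c_gold ≈ 1.03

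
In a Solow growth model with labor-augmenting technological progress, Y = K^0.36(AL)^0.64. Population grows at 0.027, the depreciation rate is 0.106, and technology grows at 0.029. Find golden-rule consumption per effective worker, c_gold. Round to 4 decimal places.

c_gold ≈ 1.0029

Capital per effective worker breaks even when investment replaces (n + g + δ)·k; here n + g + δ = 0.162.
At the golden rule the marginal product of capital equals n+g+δ: 0.36·k^(0.36−1) = 0.162. Solving, k_gold = (0.36/0.162)^(1/0.64) ≈ 3.4822.
y_gold = 3.4822^0.36 ≈ 1.5670.
c_gold = y_gold − (n+g+δ)·k_gold = 1.5670 − 0.162·3.4822 ≈ 1.0029.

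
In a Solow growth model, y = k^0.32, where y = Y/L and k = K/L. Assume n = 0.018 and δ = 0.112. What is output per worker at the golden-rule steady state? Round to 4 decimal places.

y_gold ≈ 1.5279

n + δ = 0.018 + 0.112 = 0.13.
Golden rule sets MPK = n+δ: 0.32·k^(0.32−1) = 0.13, so k_gold = (0.32/0.13)^(1/0.68) ≈ 3.7610.
Output: y_gold = k_gold^0.32 = 3.7610^0.32 ≈ 1.5279.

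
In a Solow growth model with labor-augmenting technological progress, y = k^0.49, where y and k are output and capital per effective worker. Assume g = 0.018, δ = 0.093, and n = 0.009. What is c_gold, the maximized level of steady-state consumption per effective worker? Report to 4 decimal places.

c_gold ≈ 1.9707

n + g + δ = 0.009 + 0.018 + 0.093 = 0.12.
Golden rule sets MPK = n+g+δ: 0.49·k^(0.49−1) = 0.12, so k_gold = (0.49/0.12)^(1/0.51) ≈ 15.7786.
y_gold = 15.7786^0.49 ≈ 3.8641.
c_gold = y_gold − (n+g+δ)·k_gold = 3.8641 − 0.12·15.7786 ≈ 1.9707.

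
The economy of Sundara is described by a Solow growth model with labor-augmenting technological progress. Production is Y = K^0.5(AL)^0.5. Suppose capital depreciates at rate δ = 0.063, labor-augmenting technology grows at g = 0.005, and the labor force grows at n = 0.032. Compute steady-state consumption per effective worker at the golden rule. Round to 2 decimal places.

Capital per effective worker breaks even when investment replaces (n + g + δ)·k; here n + g + δ = 0.1.
Setting f'(k) = n+g+δ gives 0.5·k^(0.5−1) = 0.1, hence k_gold = (0.5/0.1)^(1/0.5) ≈ 25.0000.
y_gold = 25.0000^0.5 ≈ 5.0000.
c_gold = y_gold − (n+g+δ)·k_gold = 5.0000 − 0.1·25.0000 ≈ 2.5000.

c_gold ≈ 2.50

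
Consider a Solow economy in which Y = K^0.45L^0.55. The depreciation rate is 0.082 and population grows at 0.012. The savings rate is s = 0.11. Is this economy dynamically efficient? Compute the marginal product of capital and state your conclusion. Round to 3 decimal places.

dynamically efficient; MPK ≈ 0.385

Capital per worker breaks even when investment replaces (n + δ)·k; here n + δ = 0.094.
Steady-state k*: s·k^0.45 = 0.094·k gives k* = (0.11/0.094)^(1/0.55) ≈ 1.3308.
MPK = 0.45·1.3308^(-0.55) ≈ 0.3845.
MPK > n+δ = 0.094, so the economy is dynamically efficient (under-saving).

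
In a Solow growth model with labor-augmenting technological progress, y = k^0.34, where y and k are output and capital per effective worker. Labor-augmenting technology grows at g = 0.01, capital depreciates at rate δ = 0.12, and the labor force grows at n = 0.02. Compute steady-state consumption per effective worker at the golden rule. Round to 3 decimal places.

c_gold ≈ 1.006

The effective depreciation rate is n + g + δ = 0.02 + 0.01 + 0.12 = 0.15.
Setting f'(k) = n+g+δ gives 0.34·k^(0.34−1) = 0.15, hence k_gold = (0.34/0.15)^(1/0.66) ≈ 3.4551.
y_gold = 3.4551^0.34 ≈ 1.5243.
c_gold = y_gold − (n+g+δ)·k_gold = 1.5243 − 0.15·3.4551 ≈ 1.0061.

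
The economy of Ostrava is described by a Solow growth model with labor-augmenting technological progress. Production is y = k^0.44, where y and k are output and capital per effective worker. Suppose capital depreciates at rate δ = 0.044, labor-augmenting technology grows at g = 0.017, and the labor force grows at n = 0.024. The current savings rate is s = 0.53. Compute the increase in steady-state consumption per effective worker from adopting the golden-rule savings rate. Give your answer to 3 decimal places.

The effective depreciation rate is n + g + δ = 0.024 + 0.017 + 0.044 = 0.085.
Current steady state (s = 0.53): k* = (0.53/0.085)^(1/0.56) ≈ 26.2656, y* = 26.2656^0.44 ≈ 4.2124, c* = (1−0.53)·4.2124 ≈ 1.9798.
Golden rule sets MPK = n+g+δ: 0.44·k^(0.44−1) = 0.085, so k_gold = (0.44/0.085)^(1/0.56) ≈ 18.8391.
y_gold = 18.8391^0.44 ≈ 3.6394, c_gold = y_gold − 0.085·k_gold ≈ 2.0380.
Gain: Δc = 2.0380 − 1.9798 ≈ 0.0582.

Δc ≈ 0.058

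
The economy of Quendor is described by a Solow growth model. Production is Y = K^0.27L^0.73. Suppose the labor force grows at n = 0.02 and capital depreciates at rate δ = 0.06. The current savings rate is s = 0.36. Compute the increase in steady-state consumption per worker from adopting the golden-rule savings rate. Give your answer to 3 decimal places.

Δc ≈ 0.028

Break-even investment rate: n + δ = 0.02 + 0.06 = 0.08.
Current steady state (s = 0.36): k* = (0.36/0.08)^(1/0.73) ≈ 7.8490, y* = 7.8490^0.27 ≈ 1.7442, c* = (1−0.36)·1.7442 ≈ 1.1163.
Setting f'(k) = n+δ gives 0.27·k^(0.27−1) = 0.08, hence k_gold = (0.27/0.08)^(1/0.73) ≈ 5.2925.
y_gold = 5.2925^0.27 ≈ 1.5682, c_gold = y_gold − 0.08·k_gold ≈ 1.1448.
Gain: Δc = 1.1448 − 1.1163 ≈ 0.0285.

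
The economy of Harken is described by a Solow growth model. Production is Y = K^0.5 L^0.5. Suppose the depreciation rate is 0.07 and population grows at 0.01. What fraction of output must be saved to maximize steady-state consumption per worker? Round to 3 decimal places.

s_gold = 0.500

Break-even investment rate: n + δ = 0.01 + 0.07 = 0.08.
At the golden rule MPK = n+δ, and in any Cobb-Douglas steady state s = (n+δ)·k/y = MPK·k/y = capital's share 0.5.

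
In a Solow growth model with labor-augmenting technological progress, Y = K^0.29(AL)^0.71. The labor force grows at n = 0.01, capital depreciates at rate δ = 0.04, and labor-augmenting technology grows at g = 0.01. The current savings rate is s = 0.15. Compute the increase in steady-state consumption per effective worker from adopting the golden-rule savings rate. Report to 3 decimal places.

Break-even investment rate: n + g + δ = 0.01 + 0.01 + 0.04 = 0.06.
Current steady state (s = 0.15): k* = (0.15/0.06)^(1/0.71) ≈ 3.6348, y* = 3.6348^0.29 ≈ 1.4539, c* = (1−0.15)·1.4539 ≈ 1.2358.
Maximizing c = f(k) − (n+g+δ)·k gives f'(k) = n+g+δ, i.e. 0.29·k^(0.29−1) = 0.06, so k_gold = (0.29/0.06)^(1/0.71) ≈ 9.1987.
y_gold = 9.1987^0.29 ≈ 1.9032, c_gold = y_gold − 0.06·k_gold ≈ 1.3513.
Gain: Δc = 1.3513 − 1.2358 ≈ 0.1154.

Δc ≈ 0.115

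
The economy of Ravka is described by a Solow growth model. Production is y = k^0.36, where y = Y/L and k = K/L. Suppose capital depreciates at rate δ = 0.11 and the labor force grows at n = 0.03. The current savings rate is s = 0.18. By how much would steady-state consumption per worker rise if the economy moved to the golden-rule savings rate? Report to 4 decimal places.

The effective depreciation rate is n + δ = 0.03 + 0.11 = 0.14.
Current steady state (s = 0.18): k* = (0.18/0.14)^(1/0.64) ≈ 1.4809, y* = 1.4809^0.36 ≈ 1.1518, c* = (1−0.18)·1.1518 ≈ 0.9445.
Setting f'(k) = n+δ gives 0.36·k^(0.36−1) = 0.14, hence k_gold = (0.36/0.14)^(1/0.64) ≈ 4.3742.
y_gold = 4.3742^0.36 ≈ 1.7011, c_gold = y_gold − 0.14·k_gold ≈ 1.0887.
Gain: Δc = 1.0887 − 0.9445 ≈ 0.1442.

Δc ≈ 0.1442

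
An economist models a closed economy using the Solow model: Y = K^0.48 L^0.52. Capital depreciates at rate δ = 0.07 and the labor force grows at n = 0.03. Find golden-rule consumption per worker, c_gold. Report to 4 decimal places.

c_gold ≈ 2.2123

Capital per worker breaks even when investment replaces (n + δ)·k; here n + δ = 0.1.
Maximizing c = f(k) − (n+δ)·k gives f'(k) = n+δ, i.e. 0.48·k^(0.48−1) = 0.1, so k_gold = (0.48/0.1)^(1/0.52) ≈ 20.4211.
y_gold = 20.4211^0.48 ≈ 4.2544.
c_gold = y_gold − (n+δ)·k_gold = 4.2544 − 0.1·20.4211 ≈ 2.2123.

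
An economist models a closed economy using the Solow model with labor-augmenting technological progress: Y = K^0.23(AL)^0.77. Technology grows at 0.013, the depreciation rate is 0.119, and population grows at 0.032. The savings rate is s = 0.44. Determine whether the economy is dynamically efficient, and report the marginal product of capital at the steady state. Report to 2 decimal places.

dynamically inefficient; MPK ≈ 0.09

n + g + δ = 0.032 + 0.013 + 0.119 = 0.164.
Steady-state k*: s·k^0.23 = 0.164·k gives k* = (0.44/0.164)^(1/0.77) ≈ 3.6028.
MPK = 0.23·3.6028^(-0.77) ≈ 0.0857.
MPK < n+g+δ = 0.164, so the economy is dynamically inefficient (over-saving).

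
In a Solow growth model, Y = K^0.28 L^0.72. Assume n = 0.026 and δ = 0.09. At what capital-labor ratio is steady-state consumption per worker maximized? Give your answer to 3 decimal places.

The effective depreciation rate is n + δ = 0.026 + 0.09 = 0.116.
Maximizing c = f(k) − (n+δ)·k gives f'(k) = n+δ, i.e. 0.28·k^(0.28−1) = 0.116, so k_gold = (0.28/0.116)^(1/0.72) ≈ 3.4004.

k_gold ≈ 3.400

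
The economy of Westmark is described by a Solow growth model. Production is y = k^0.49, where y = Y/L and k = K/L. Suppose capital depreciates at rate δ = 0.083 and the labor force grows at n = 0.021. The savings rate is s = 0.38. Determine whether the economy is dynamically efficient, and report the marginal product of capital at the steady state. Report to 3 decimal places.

n + δ = 0.021 + 0.083 = 0.104.
Steady-state k*: s·k^0.49 = 0.104·k gives k* = (0.38/0.104)^(1/0.51) ≈ 12.6891.
MPK = 0.49·12.6891^(-0.51) ≈ 0.1341.
MPK > n+δ = 0.104, so the economy is dynamically efficient (under-saving).

dynamically efficient; MPK ≈ 0.134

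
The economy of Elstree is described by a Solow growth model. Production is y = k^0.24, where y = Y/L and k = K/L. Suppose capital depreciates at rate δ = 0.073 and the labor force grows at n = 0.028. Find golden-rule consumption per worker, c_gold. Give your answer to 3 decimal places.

Break-even investment rate: n + δ = 0.028 + 0.073 = 0.101.
At the golden rule the marginal product of capital equals n+δ: 0.24·k^(0.24−1) = 0.101. Solving, k_gold = (0.24/0.101)^(1/0.76) ≈ 3.1231.
y_gold = 3.1231^0.24 ≈ 1.3143.
c_gold = y_gold − (n+δ)·k_gold = 1.3143 − 0.101·3.1231 ≈ 0.9989.

c_gold ≈ 0.999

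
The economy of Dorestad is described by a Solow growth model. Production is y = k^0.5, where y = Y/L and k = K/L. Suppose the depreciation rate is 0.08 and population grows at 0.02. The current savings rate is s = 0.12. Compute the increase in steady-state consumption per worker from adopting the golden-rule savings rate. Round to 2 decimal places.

The effective depreciation rate is n + δ = 0.02 + 0.08 = 0.1.
Current steady state (s = 0.12): k* = (0.12/0.1)^(1/0.5) ≈ 1.4400, y* = 1.4400^0.5 ≈ 1.2000, c* = (1−0.12)·1.2000 ≈ 1.0560.
At the golden rule the marginal product of capital equals n+δ: 0.5·k^(0.5−1) = 0.1. Solving, k_gold = (0.5/0.1)^(1/0.5) ≈ 25.0000.
y_gold = 25.0000^0.5 ≈ 5.0000, c_gold = y_gold − 0.1·k_gold ≈ 2.5000.
Gain: Δc = 2.5000 − 1.0560 ≈ 1.4440.

Δc ≈ 1.44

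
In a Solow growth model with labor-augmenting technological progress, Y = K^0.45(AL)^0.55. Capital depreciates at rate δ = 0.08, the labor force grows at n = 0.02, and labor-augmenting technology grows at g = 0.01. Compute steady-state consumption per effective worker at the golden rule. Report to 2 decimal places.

c_gold ≈ 1.74

The effective depreciation rate is n + g + δ = 0.02 + 0.01 + 0.08 = 0.11.
Setting f'(k) = n+g+δ gives 0.45·k^(0.45−1) = 0.11, hence k_gold = (0.45/0.11)^(1/0.55) ≈ 12.9539.
y_gold = 12.9539^0.45 ≈ 3.1665.
c_gold = y_gold − (n+g+δ)·k_gold = 3.1665 − 0.11·12.9539 ≈ 1.7416.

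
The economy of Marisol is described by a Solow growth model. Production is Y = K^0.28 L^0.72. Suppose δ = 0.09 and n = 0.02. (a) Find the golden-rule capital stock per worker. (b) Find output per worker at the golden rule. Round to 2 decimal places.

Capital per worker breaks even when investment replaces (n + δ)·k; here n + δ = 0.11.
At the golden rule the marginal product of capital equals n+δ: 0.28·k^(0.28−1) = 0.11. Solving, k_gold = (0.28/0.11)^(1/0.72) ≈ 3.6607.
y_gold = 3.6607^0.28 ≈ 1.4381.

(a) k_gold ≈ 3.66; (b) y_gold ≈ 1.44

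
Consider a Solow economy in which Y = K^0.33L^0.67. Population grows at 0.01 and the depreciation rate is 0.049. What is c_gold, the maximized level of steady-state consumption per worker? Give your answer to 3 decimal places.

Capital per worker breaks even when investment replaces (n + δ)·k; here n + δ = 0.059.
Maximizing c = f(k) − (n+δ)·k gives f'(k) = n+δ, i.e. 0.33·k^(0.33−1) = 0.059, so k_gold = (0.33/0.059)^(1/0.67) ≈ 13.0591.
y_gold = 13.0591^0.33 ≈ 2.3348.
c_gold = y_gold − (n+δ)·k_gold = 2.3348 − 0.059·13.0591 ≈ 1.5643.

c_gold ≈ 1.564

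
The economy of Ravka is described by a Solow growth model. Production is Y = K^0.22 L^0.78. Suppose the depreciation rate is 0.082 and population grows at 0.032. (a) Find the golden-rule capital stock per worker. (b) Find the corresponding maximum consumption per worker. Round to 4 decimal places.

n + δ = 0.032 + 0.082 = 0.114.
Maximizing c = f(k) − (n+δ)·k gives f'(k) = n+δ, i.e. 0.22·k^(0.22−1) = 0.114, so k_gold = (0.22/0.114)^(1/0.78) ≈ 2.3230.
y_gold = 2.3230^0.22 ≈ 1.2037; c_gold = y_gold − 0.114·k_gold ≈ 0.9389.

(a) k_gold ≈ 2.3230; (b) c_gold ≈ 0.9389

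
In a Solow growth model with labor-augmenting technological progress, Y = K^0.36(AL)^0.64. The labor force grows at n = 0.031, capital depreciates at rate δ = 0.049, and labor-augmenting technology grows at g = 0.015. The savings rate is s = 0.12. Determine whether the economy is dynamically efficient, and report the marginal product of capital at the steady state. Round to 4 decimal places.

n + g + δ = 0.031 + 0.015 + 0.049 = 0.095.
Steady-state k*: s·k^0.36 = 0.095·k gives k* = (0.12/0.095)^(1/0.64) ≈ 1.4405.
MPK = 0.36·1.4405^(-0.64) ≈ 0.2850.
MPK > n+g+δ = 0.095, so the economy is dynamically efficient (under-saving).

dynamically efficient; MPK ≈ 0.2850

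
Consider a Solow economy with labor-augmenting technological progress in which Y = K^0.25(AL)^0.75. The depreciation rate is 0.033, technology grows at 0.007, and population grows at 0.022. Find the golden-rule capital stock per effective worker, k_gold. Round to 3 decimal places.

k_gold ≈ 6.418

n + g + δ = 0.022 + 0.007 + 0.033 = 0.062.
Golden rule sets MPK = n+g+δ: 0.25·k^(0.25−1) = 0.062, so k_gold = (0.25/0.062)^(1/0.75) ≈ 6.4180.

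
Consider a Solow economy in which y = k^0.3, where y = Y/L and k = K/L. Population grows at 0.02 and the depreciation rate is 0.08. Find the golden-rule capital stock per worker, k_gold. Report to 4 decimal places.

n + δ = 0.02 + 0.08 = 0.1.
Golden rule sets MPK = n+δ: 0.3·k^(0.3−1) = 0.1, so k_gold = (0.3/0.1)^(1/0.7) ≈ 4.8040.

k_gold ≈ 4.8040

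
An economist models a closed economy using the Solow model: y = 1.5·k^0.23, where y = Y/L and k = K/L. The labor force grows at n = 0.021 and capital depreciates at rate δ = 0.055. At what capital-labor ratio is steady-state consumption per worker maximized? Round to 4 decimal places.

Capital per worker breaks even when investment replaces (n + δ)·k; here n + δ = 0.076.
Setting f'(k) = n+δ gives 0.23·1.5·k^(0.23−1) = 0.076, hence k_gold = (0.23·1.5/0.076)^(1/0.77) ≈ 7.1327.

k_gold ≈ 7.1327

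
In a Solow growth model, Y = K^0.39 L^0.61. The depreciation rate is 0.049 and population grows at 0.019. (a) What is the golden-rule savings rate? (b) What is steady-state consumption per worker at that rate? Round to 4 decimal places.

(a) s_gold = 0.3900; (b) c_gold ≈ 1.8634

Break-even investment rate: n + δ = 0.019 + 0.049 = 0.068.
For Cobb-Douglas, s_gold equals capital's share: s_gold = 0.39.
Setting f'(k) = n+δ gives 0.39·k^(0.39−1) = 0.068, hence k_gold = (0.39/0.068)^(1/0.61) ≈ 17.5200.
y_gold = 17.5200^0.39 ≈ 3.0548; c_gold = (1−0.39)·y_gold ≈ 1.8634.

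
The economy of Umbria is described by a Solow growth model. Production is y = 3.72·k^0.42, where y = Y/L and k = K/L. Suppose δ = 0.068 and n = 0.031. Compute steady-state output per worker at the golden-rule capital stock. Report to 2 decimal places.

n + δ = 0.031 + 0.068 = 0.099.
Setting f'(k) = n+δ gives 0.42·3.72·k^(0.42−1) = 0.099, hence k_gold = (0.42·3.72/0.099)^(1/0.58) ≈ 116.3558.
Output: y_gold = 3.72·k_gold^0.42 = 3.72·116.3558^0.42 ≈ 27.4267.

y_gold ≈ 27.43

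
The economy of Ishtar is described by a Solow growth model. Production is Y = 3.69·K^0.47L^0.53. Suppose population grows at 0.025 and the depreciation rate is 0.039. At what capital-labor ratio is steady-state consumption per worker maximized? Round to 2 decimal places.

Break-even investment rate: n + δ = 0.025 + 0.039 = 0.064.
Maximizing c = f(k) − (n+δ)·k gives f'(k) = n+δ, i.e. 0.47·3.69·k^(0.47−1) = 0.064, so k_gold = (0.47·3.69/0.064)^(1/0.53) ≈ 505.4386.

k_gold ≈ 505.44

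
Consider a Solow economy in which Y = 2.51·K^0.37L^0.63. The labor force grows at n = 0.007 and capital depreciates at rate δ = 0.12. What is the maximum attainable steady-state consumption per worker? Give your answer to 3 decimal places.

c_gold ≈ 5.087

The effective depreciation rate is n + δ = 0.007 + 0.12 = 0.127.
Golden rule sets MPK = n+δ: 0.37·2.51·k^(0.37−1) = 0.127, so k_gold = (0.37·2.51/0.127)^(1/0.63) ≈ 23.5257.
y_gold = 2.51·23.5257^0.37 ≈ 8.0750.
c_gold = y_gold − (n+δ)·k_gold = 8.0750 − 0.127·23.5257 ≈ 5.0873.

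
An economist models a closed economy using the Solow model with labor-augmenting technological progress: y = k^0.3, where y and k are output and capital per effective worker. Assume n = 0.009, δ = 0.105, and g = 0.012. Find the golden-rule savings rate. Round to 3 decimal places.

s_gold = 0.300

The effective depreciation rate is n + g + δ = 0.009 + 0.012 + 0.105 = 0.126.
At the golden rule MPK = n+g+δ, and in any Cobb-Douglas steady state s = (n+g+δ)·k/y = MPK·k/y = capital's share 0.3.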